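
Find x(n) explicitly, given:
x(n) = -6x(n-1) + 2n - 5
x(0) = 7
First-order linear with linear forcing.
Homogeneous solution: x_h(n) = A·(-6)^n.
Try particular x_p(n) = pn + q. Substituting:
  pn + q = -6(p(n-1) + q) + 2n - 5.
Matching the n-coefficient: p = -6p + 2 ⇒ p = \frac{2}{7}.
Matching constants: q = 6p - 6q - 5 ⇒ q = - \frac{23}{49}.
General: x(n) = A·(-6)^n + \frac{2 n}{7} - \frac{23}{49}.
Apply x(0) = 7: A - \frac{23}{49} = 7 ⇒ A = \frac{366}{49}.
So x(n) = \frac{366 \left(-6\right)^{n}}{49} + \frac{2 n}{7} - \frac{23}{49}.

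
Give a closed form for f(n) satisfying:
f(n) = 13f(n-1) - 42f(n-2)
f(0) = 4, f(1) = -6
Characteristic equation: x² - 13x + 42 = 0, which factors as (x - (6))(x - (7)) = 0.
Roots r₁ = 6, r₂ = 7 (distinct).
General solution: f(n) = A·(6)^n + B·(7)^n.
From f(0) = 4: A + B = 4.
From f(1) = -6: 6A + 7B = -6.
Solving: A = 34, B = -30.
So f(n) = 34 \cdot 6^{n} - 30 \cdot 7^{n}.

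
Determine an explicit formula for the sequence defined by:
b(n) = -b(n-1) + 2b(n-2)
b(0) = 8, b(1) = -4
Characteristic equation: x² + x - 2 = 0, which factors as (x - (-2))(x - (1)) = 0.
Roots r₁ = -2, r₂ = 1 (distinct).
General solution: b(n) = A·(-2)^n + B·(1)^n.
From b(0) = 8: A + B = 8.
From b(1) = -4: -2A + B = -4.
Solving: A = 4, B = 4.
So b(n) = 4 \left(-2\right)^{n} + 4.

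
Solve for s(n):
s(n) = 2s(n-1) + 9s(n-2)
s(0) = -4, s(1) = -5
Characteristic equation: x² - 2x - 9 = 0.
Discriminant Δ = (2)² + 4·(9) = 40.
Roots r₁,₂ = (2 ± √40)/2, so r₁ = 1 + \sqrt{10}, r₂ = 1 - \sqrt{10}.
General solution: s(n) = A·r₁^n + B·r₂^n.
From the initial conditions, A + B = -4 and r₁A + r₂B = -5.
Since r₁ - r₂ = √40: A = (-5 - (-4)r₂)/√40 = -2 - \frac{\sqrt{10}}{20}, and B = -4 - A = -2 + \frac{\sqrt{10}}{20}.
So s(n) = \left(-2 - \frac{\sqrt{10}}{20}\right)\left(1 + \sqrt{10}\right)^n + \left(-2 + \frac{\sqrt{10}}{20}\right)\left(1 - \sqrt{10}\right)^n.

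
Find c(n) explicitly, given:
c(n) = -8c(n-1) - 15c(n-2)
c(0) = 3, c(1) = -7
Characteristic equation: x² + 8x + 15 = 0, which factors as (x - (-5))(x - (-3)) = 0.
Roots r₁ = -5, r₂ = -3 (distinct).
General solution: c(n) = A·(-5)^n + B·(-3)^n.
From c(0) = 3: A + B = 3.
From c(1) = -7: -5A - 3B = -7.
Solving: A = -1, B = 4.
So c(n) = 4 \left(-3\right)^{n} - \left(-5\right)^{n}.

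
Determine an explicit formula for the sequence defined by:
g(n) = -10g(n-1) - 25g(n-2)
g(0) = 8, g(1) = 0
Characteristic equation: x² + 10x + 25 = 0, which is (x - (-5))².
Repeated root r = -5.
General solution: g(n) = (A + Bn)·(-5)^n.
From g(0) = 8: A = 8.
From g(1) = 0: (A + B)·(-5) = 0 ⇒ B = -8.
So g(n) = \left(8 - 8 n\right) \cdot (-5)^n.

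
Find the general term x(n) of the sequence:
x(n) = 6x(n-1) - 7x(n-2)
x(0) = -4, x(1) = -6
Characteristic equation: x² - 6x + 7 = 0.
Discriminant Δ = (6)² + 4·(-7) = 8.
Roots r₁,₂ = (6 ± √8)/2, so r₁ = \sqrt{2} + 3, r₂ = 3 - \sqrt{2}.
General solution: x(n) = A·r₁^n + B·r₂^n.
From the initial conditions, A + B = -4 and r₁A + r₂B = -6.
Since r₁ - r₂ = √8: A = (-6 - (-4)r₂)/√8 = -2 + \frac{3 \sqrt{2}}{2}, and B = -4 - A = - \frac{3 \sqrt{2}}{2} - 2.
So x(n) = \left(-2 + \frac{3 \sqrt{2}}{2}\right)\left(\sqrt{2} + 3\right)^n + \left(- \frac{3 \sqrt{2}}{2} - 2\right)\left(3 - \sqrt{2}\right)^n.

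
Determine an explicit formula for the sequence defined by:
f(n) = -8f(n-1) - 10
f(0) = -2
First-order linear non-homogeneous.
Homogeneous solution: f_h(n) = A·(-8)^n.
Try constant particular solution f_p = K: K = -8K - 10 ⇒ K = - \frac{10}{9}.
General: f(n) = A·(-8)^n - \frac{10}{9}.
Apply f(0) = -2: A - \frac{10}{9} = -2 ⇒ A = - \frac{8}{9}.
So f(n) = - \frac{8 \left(-8\right)^{n}}{9} - \frac{10}{9}.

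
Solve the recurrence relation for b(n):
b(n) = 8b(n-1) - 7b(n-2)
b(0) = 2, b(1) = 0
Characteristic equation: x² - 8x + 7 = 0, which factors as (x - (7))(x - (1)) = 0.
Roots r₁ = 7, r₂ = 1 (distinct).
General solution: b(n) = A·(7)^n + B·(1)^n.
From b(0) = 2: A + B = 2.
From b(1) = 0: 7A + B = 0.
Solving: A = - \frac{1}{3}, B = \frac{7}{3}.
So b(n) = \frac{7}{3} - \frac{7^{n}}{3}.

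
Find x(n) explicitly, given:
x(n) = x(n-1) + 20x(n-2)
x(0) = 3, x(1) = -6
Characteristic equation: x² - x - 20 = 0, which factors as (x - (-4))(x - (5)) = 0.
Roots r₁ = -4, r₂ = 5 (distinct).
General solution: x(n) = A·(-4)^n + B·(5)^n.
From x(0) = 3: A + B = 3.
From x(1) = -6: -4A + 5B = -6.
Solving: A = \frac{7}{3}, B = \frac{2}{3}.
So x(n) = \frac{7 \left(-4\right)^{n}}{3} + \frac{2 \cdot 5^{n}}{3}.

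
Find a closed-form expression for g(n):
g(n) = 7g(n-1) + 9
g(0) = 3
First-order linear non-homogeneous.
Homogeneous solution: g_h(n) = A·(7)^n.
Try constant particular solution g_p = K: K = 7K + 9 ⇒ K = - \frac{3}{2}.
General: g(n) = A·(7)^n - \frac{3}{2}.
Apply g(0) = 3: A - \frac{3}{2} = 3 ⇒ A = \frac{9}{2}.
So g(n) = \frac{9 \cdot 7^{n}}{2} - \frac{3}{2}.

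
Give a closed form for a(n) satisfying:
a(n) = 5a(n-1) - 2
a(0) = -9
First-order linear non-homogeneous.
Homogeneous solution: a_h(n) = A·(5)^n.
Try constant particular solution a_p = K: K = 5K - 2 ⇒ K = \frac{1}{2}.
General: a(n) = A·(5)^n + \frac{1}{2}.
Apply a(0) = -9: A + \frac{1}{2} = -9 ⇒ A = - \frac{19}{2}.
So a(n) = \frac{1}{2} - \frac{19 \cdot 5^{n}}{2}.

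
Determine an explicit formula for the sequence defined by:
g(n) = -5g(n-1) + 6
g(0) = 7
First-order linear non-homogeneous.
Homogeneous solution: g_h(n) = A·(-5)^n.
Try constant particular solution g_p = K: K = -5K + 6 ⇒ K = 1.
General: g(n) = A·(-5)^n + 1.
Apply g(0) = 7: A + 1 = 7 ⇒ A = 6.
So g(n) = 6 \left(-5\right)^{n} + 1.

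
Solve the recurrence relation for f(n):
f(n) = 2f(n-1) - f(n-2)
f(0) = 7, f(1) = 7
Characteristic equation: x² - 2x + 1 = 0, which is (x - (1))².
Repeated root r = 1.
General solution: f(n) = (A + Bn)·(1)^n.
From f(0) = 7: A = 7.
From f(1) = 7: (A + B)·(1) = 7 ⇒ B = 0.
So f(n) = \left(7\right) \cdot (1)^n.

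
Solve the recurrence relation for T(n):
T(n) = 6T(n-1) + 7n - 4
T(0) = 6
First-order linear with linear forcing.
Homogeneous solution: T_h(n) = A·(6)^n.
Try particular T_p(n) = pn + q. Substituting:
  pn + q = 6(p(n-1) + q) + 7n - 4.
Matching the n-coefficient: p = 6p + 7 ⇒ p = - \frac{7}{5}.
Matching constants: q = -6p + 6q - 4 ⇒ q = - \frac{22}{25}.
General: T(n) = A·(6)^n - \frac{7 n}{5} - \frac{22}{25}.
Apply T(0) = 6: A - \frac{22}{25} = 6 ⇒ A = \frac{172}{25}.
So T(n) = \frac{172 \cdot 6^{n}}{25} - \frac{7 n}{5} - \frac{22}{25}.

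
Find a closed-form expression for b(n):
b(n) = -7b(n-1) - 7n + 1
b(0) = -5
First-order linear with linear forcing.
Homogeneous solution: b_h(n) = A·(-7)^n.
Try particular b_p(n) = pn + q. Substituting:
  pn + q = -7(p(n-1) + q) - 7n + 1.
Matching the n-coefficient: p = -7p - 7 ⇒ p = - \frac{7}{8}.
Matching constants: q = 7p - 7q + 1 ⇒ q = - \frac{41}{64}.
General: b(n) = A·(-7)^n - \frac{7 n}{8} - \frac{41}{64}.
Apply b(0) = -5: A - \frac{41}{64} = -5 ⇒ A = - \frac{279}{64}.
So b(n) = - \frac{279 \left(-7\right)^{n}}{64} - \frac{7 n}{8} - \frac{41}{64}.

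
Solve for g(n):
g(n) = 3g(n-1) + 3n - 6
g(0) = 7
First-order linear with linear forcing.
Homogeneous solution: g_h(n) = A·(3)^n.
Try particular g_p(n) = pn + q. Substituting:
  pn + q = 3(p(n-1) + q) + 3n - 6.
Matching the n-coefficient: p = 3p + 3 ⇒ p = - \frac{3}{2}.
Matching constants: q = -3p + 3q - 6 ⇒ q = \frac{3}{4}.
General: g(n) = A·(3)^n - \frac{3 n}{2} + \frac{3}{4}.
Apply g(0) = 7: A + \frac{3}{4} = 7 ⇒ A = \frac{25}{4}.
So g(n) = \frac{25 \cdot 3^{n}}{4} - \frac{3 n}{2} + \frac{3}{4}.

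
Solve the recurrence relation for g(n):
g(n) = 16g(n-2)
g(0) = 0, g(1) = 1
Characteristic equation: x² - 16 = 0, which factors as (x - (-4))(x - (4)) = 0.
Roots r₁ = -4, r₂ = 4 (distinct).
General solution: g(n) = A·(-4)^n + B·(4)^n.
From g(0) = 0: A + B = 0.
From g(1) = 1: -4A + 4B = 1.
Solving: A = - \frac{1}{8}, B = \frac{1}{8}.
So g(n) = - \frac{\left(-4\right)^{n}}{8} + \frac{4^{n}}{8}.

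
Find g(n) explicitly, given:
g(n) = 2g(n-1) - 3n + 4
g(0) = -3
First-order linear with linear forcing.
Homogeneous solution: g_h(n) = A·(2)^n.
Try particular g_p(n) = pn + q. Substituting:
  pn + q = 2(p(n-1) + q) - 3n + 4.
Matching the n-coefficient: p = 2p - 3 ⇒ p = 3.
Matching constants: q = -2p + 2q + 4 ⇒ q = 2.
General: g(n) = A·(2)^n + 3 n + 2.
Apply g(0) = -3: A + 2 = -3 ⇒ A = -5.
So g(n) = - 5 \cdot 2^{n} + 3 n + 2.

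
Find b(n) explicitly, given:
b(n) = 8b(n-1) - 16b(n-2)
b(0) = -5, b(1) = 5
Characteristic equation: x² - 8x + 16 = 0, which is (x - (4))².
Repeated root r = 4.
General solution: b(n) = (A + Bn)·(4)^n.
From b(0) = -5: A = -5.
From b(1) = 5: (A + B)·(4) = 5 ⇒ B = \frac{25}{4}.
So b(n) = \left(\frac{25 n}{4} - 5\right) \cdot (4)^n.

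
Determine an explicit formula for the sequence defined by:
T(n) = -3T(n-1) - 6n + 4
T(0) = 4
First-order linear with linear forcing.
Homogeneous solution: T_h(n) = A·(-3)^n.
Try particular T_p(n) = pn + q. Substituting:
  pn + q = -3(p(n-1) + q) - 6n + 4.
Matching the n-coefficient: p = -3p - 6 ⇒ p = - \frac{3}{2}.
Matching constants: q = 3p - 3q + 4 ⇒ q = - \frac{1}{8}.
General: T(n) = A·(-3)^n - \frac{3 n}{2} - \frac{1}{8}.
Apply T(0) = 4: A - \frac{1}{8} = 4 ⇒ A = \frac{33}{8}.
So T(n) = \frac{33 \left(-3\right)^{n}}{8} - \frac{3 n}{2} - \frac{1}{8}.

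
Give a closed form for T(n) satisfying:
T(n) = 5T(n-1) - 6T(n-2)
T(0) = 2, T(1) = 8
Characteristic equation: x² - 5x + 6 = 0, which factors as (x - (3))(x - (2)) = 0.
Roots r₁ = 3, r₂ = 2 (distinct).
General solution: T(n) = A·(3)^n + B·(2)^n.
From T(0) = 2: A + B = 2.
From T(1) = 8: 3A + 2B = 8.
Solving: A = 4, B = -2.
So T(n) = - 2 \cdot 2^{n} + 4 \cdot 3^{n}.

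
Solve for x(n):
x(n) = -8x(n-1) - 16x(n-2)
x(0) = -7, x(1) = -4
Characteristic equation: x² + 8x + 16 = 0, which is (x - (-4))².
Repeated root r = -4.
General solution: x(n) = (A + Bn)·(-4)^n.
From x(0) = -7: A = -7.
From x(1) = -4: (A + B)·(-4) = -4 ⇒ B = 8.
So x(n) = \left(8 n - 7\right) \cdot (-4)^n.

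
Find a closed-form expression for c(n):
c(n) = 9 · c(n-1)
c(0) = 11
Pure geometric recurrence with ratio 9.
By induction c(n) = c(0) · (9)^n = 11 \cdot 9^{n}.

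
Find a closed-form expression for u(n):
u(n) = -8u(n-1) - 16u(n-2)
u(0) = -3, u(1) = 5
Characteristic equation: x² + 8x + 16 = 0, which is (x - (-4))².
Repeated root r = -4.
General solution: u(n) = (A + Bn)·(-4)^n.
From u(0) = -3: A = -3.
From u(1) = 5: (A + B)·(-4) = 5 ⇒ B = \frac{7}{4}.
So u(n) = \left(\frac{7 n}{4} - 3\right) \cdot (-4)^n.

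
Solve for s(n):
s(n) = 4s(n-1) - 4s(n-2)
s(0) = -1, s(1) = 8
Characteristic equation: x² - 4x + 4 = 0, which is (x - (2))².
Repeated root r = 2.
General solution: s(n) = (A + Bn)·(2)^n.
From s(0) = -1: A = -1.
From s(1) = 8: (A + B)·(2) = 8 ⇒ B = 5.
So s(n) = \left(5 n - 1\right) \cdot (2)^n.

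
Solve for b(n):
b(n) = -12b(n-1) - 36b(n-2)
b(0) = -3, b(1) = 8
Characteristic equation: x² + 12x + 36 = 0, which is (x - (-6))².
Repeated root r = -6.
General solution: b(n) = (A + Bn)·(-6)^n.
From b(0) = -3: A = -3.
From b(1) = 8: (A + B)·(-6) = 8 ⇒ B = \frac{5}{3}.
So b(n) = \left(\frac{5 n}{3} - 3\right) \cdot (-6)^n.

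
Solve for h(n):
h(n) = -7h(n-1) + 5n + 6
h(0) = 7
First-order linear with linear forcing.
Homogeneous solution: h_h(n) = A·(-7)^n.
Try particular h_p(n) = pn + q. Substituting:
  pn + q = -7(p(n-1) + q) + 5n + 6.
Matching the n-coefficient: p = -7p + 5 ⇒ p = \frac{5}{8}.
Matching constants: q = 7p - 7q + 6 ⇒ q = \frac{83}{64}.
General: h(n) = A·(-7)^n + \frac{5 n}{8} + \frac{83}{64}.
Apply h(0) = 7: A + \frac{83}{64} = 7 ⇒ A = \frac{365}{64}.
So h(n) = \frac{365 \left(-7\right)^{n}}{64} + \frac{5 n}{8} + \frac{83}{64}.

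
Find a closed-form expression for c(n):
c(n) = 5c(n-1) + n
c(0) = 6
First-order linear with linear forcing.
Homogeneous solution: c_h(n) = A·(5)^n.
Try particular c_p(n) = pn + q. Substituting:
  pn + q = 5(p(n-1) + q) + n.
Matching the n-coefficient: p = 5p + 1 ⇒ p = - \frac{1}{4}.
Matching constants: q = -5p + 5q ⇒ q = - \frac{5}{16}.
General: c(n) = A·(5)^n - \frac{n}{4} - \frac{5}{16}.
Apply c(0) = 6: A - \frac{5}{16} = 6 ⇒ A = \frac{101}{16}.
So c(n) = \frac{101 \cdot 5^{n}}{16} - \frac{n}{4} - \frac{5}{16}.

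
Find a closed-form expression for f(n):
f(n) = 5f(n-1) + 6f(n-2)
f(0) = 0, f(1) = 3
Characteristic equation: x² - 5x - 6 = 0, which factors as (x - (-1))(x - (6)) = 0.
Roots r₁ = -1, r₂ = 6 (distinct).
General solution: f(n) = A·(-1)^n + B·(6)^n.
From f(0) = 0: A + B = 0.
From f(1) = 3: -A + 6B = 3.
Solving: A = - \frac{3}{7}, B = \frac{3}{7}.
So f(n) = - \frac{3 \left(-1\right)^{n}}{7} + \frac{3 \cdot 6^{n}}{7}.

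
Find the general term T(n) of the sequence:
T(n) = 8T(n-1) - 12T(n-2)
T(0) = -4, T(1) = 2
Characteristic equation: x² - 8x + 12 = 0, which factors as (x - (2))(x - (6)) = 0.
Roots r₁ = 2, r₂ = 6 (distinct).
General solution: T(n) = A·(2)^n + B·(6)^n.
From T(0) = -4: A + B = -4.
From T(1) = 2: 2A + 6B = 2.
Solving: A = - \frac{13}{2}, B = \frac{5}{2}.
So T(n) = - \frac{13 \cdot 2^{n}}{2} + \frac{5 \cdot 6^{n}}{2}.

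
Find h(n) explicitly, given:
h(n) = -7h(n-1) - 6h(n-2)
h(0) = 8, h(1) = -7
Characteristic equation: x² + 7x + 6 = 0, which factors as (x - (-6))(x - (-1)) = 0.
Roots r₁ = -6, r₂ = -1 (distinct).
General solution: h(n) = A·(-6)^n + B·(-1)^n.
From h(0) = 8: A + B = 8.
From h(1) = -7: -6A - B = -7.
Solving: A = - \frac{1}{5}, B = \frac{41}{5}.
So h(n) = \frac{41 \left(-1\right)^{n}}{5} - \frac{\left(-6\right)^{n}}{5}.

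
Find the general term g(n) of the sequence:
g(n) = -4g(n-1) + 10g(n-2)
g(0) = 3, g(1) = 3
Characteristic equation: x² + 4x - 10 = 0.
Discriminant Δ = (-4)² + 4·(10) = 56.
Roots r₁,₂ = (-4 ± √56)/2, so r₁ = -2 + \sqrt{14}, r₂ = - \sqrt{14} - 2.
General solution: g(n) = A·r₁^n + B·r₂^n.
From the initial conditions, A + B = 3 and r₁A + r₂B = 3.
Since r₁ - r₂ = √56: A = (3 - (3)r₂)/√56 = \frac{9 \sqrt{14}}{28} + \frac{3}{2}, and B = 3 - A = \frac{3}{2} - \frac{9 \sqrt{14}}{28}.
So g(n) = \left(\frac{9 \sqrt{14}}{28} + \frac{3}{2}\right)\left(-2 + \sqrt{14}\right)^n + \left(\frac{3}{2} - \frac{9 \sqrt{14}}{28}\right)\left(- \sqrt{14} - 2\right)^n.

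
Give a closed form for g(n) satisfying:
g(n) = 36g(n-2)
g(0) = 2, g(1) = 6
Characteristic equation: x² - 36 = 0, which factors as (x - (-6))(x - (6)) = 0.
Roots r₁ = -6, r₂ = 6 (distinct).
General solution: g(n) = A·(-6)^n + B·(6)^n.
From g(0) = 2: A + B = 2.
From g(1) = 6: -6A + 6B = 6.
Solving: A = \frac{1}{2}, B = \frac{3}{2}.
So g(n) = \frac{\left(-6\right)^{n}}{2} + \frac{3 \cdot 6^{n}}{2}.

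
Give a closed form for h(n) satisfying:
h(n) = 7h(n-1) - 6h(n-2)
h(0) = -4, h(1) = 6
Characteristic equation: x² - 7x + 6 = 0, which factors as (x - (6))(x - (1)) = 0.
Roots r₁ = 6, r₂ = 1 (distinct).
General solution: h(n) = A·(6)^n + B·(1)^n.
From h(0) = -4: A + B = -4.
From h(1) = 6: 6A + B = 6.
Solving: A = 2, B = -6.
So h(n) = 2 \cdot 6^{n} - 6.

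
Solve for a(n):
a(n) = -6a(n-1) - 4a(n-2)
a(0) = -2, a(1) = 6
Characteristic equation: x² + 6x + 4 = 0.
Discriminant Δ = (-6)² + 4·(-4) = 20.
Roots r₁,₂ = (-6 ± √20)/2, so r₁ = -3 + \sqrt{5}, r₂ = -3 - \sqrt{5}.
General solution: a(n) = A·r₁^n + B·r₂^n.
From the initial conditions, A + B = -2 and r₁A + r₂B = 6.
Since r₁ - r₂ = √20: A = (6 - (-2)r₂)/√20 = -1, and B = -2 - A = -1.
So a(n) = \left(-1\right)\left(-3 + \sqrt{5}\right)^n + \left(-1\right)\left(-3 - \sqrt{5}\right)^n.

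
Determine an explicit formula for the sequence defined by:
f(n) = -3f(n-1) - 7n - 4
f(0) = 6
First-order linear with linear forcing.
Homogeneous solution: f_h(n) = A·(-3)^n.
Try particular f_p(n) = pn + q. Substituting:
  pn + q = -3(p(n-1) + q) - 7n - 4.
Matching the n-coefficient: p = -3p - 7 ⇒ p = - \frac{7}{4}.
Matching constants: q = 3p - 3q - 4 ⇒ q = - \frac{37}{16}.
General: f(n) = A·(-3)^n - \frac{7 n}{4} - \frac{37}{16}.
Apply f(0) = 6: A - \frac{37}{16} = 6 ⇒ A = \frac{133}{16}.
So f(n) = \frac{133 \left(-3\right)^{n}}{16} - \frac{7 n}{4} - \frac{37}{16}.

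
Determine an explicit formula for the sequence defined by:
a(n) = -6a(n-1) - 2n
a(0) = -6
First-order linear with linear forcing.
Homogeneous solution: a_h(n) = A·(-6)^n.
Try particular a_p(n) = pn + q. Substituting:
  pn + q = -6(p(n-1) + q) - 2n.
Matching the n-coefficient: p = -6p - 2 ⇒ p = - \frac{2}{7}.
Matching constants: q = 6p - 6q ⇒ q = - \frac{12}{49}.
General: a(n) = A·(-6)^n - \frac{2 n}{7} - \frac{12}{49}.
Apply a(0) = -6: A - \frac{12}{49} = -6 ⇒ A = - \frac{282}{49}.
So a(n) = - \frac{282 \left(-6\right)^{n}}{49} - \frac{2 n}{7} - \frac{12}{49}.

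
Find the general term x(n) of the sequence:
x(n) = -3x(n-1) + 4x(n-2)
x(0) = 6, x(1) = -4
Characteristic equation: x² + 3x - 4 = 0, which factors as (x - (1))(x - (-4)) = 0.
Roots r₁ = 1, r₂ = -4 (distinct).
General solution: x(n) = A·(1)^n + B·(-4)^n.
From x(0) = 6: A + B = 6.
From x(1) = -4: A - 4B = -4.
Solving: A = 4, B = 2.
So x(n) = 2 \left(-4\right)^{n} + 4.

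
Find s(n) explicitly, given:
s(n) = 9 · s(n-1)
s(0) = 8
Pure geometric recurrence with ratio 9.
By induction s(n) = s(0) · (9)^n = 8 \cdot 9^{n}.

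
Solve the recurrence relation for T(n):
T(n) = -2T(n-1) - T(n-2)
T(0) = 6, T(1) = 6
Characteristic equation: x² + 2x + 1 = 0, which is (x - (-1))².
Repeated root r = -1.
General solution: T(n) = (A + Bn)·(-1)^n.
From T(0) = 6: A = 6.
From T(1) = 6: (A + B)·(-1) = 6 ⇒ B = -12.
So T(n) = \left(6 - 12 n\right) \cdot (-1)^n.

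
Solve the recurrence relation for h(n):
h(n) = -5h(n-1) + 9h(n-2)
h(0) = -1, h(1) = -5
Characteristic equation: x² + 5x - 9 = 0.
Discriminant Δ = (-5)² + 4·(9) = 61.
Roots r₁,₂ = (-5 ± √61)/2, so r₁ = - \frac{5}{2} + \frac{\sqrt{61}}{2}, r₂ = - \frac{\sqrt{61}}{2} - \frac{5}{2}.
General solution: h(n) = A·r₁^n + B·r₂^n.
From the initial conditions, A + B = -1 and r₁A + r₂B = -5.
Since r₁ - r₂ = √61: A = (-5 - (-1)r₂)/√61 = - \frac{15 \sqrt{61}}{122} - \frac{1}{2}, and B = -1 - A = - \frac{1}{2} + \frac{15 \sqrt{61}}{122}.
So h(n) = \left(- \frac{15 \sqrt{61}}{122} - \frac{1}{2}\right)\left(- \frac{5}{2} + \frac{\sqrt{61}}{2}\right)^n + \left(- \frac{1}{2} + \frac{15 \sqrt{61}}{122}\right)\left(- \frac{\sqrt{61}}{2} - \frac{5}{2}\right)^n.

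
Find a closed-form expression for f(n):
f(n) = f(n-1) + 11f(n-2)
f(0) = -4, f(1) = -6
Characteristic equation: x² - x - 11 = 0.
Discriminant Δ = (1)² + 4·(11) = 45.
Roots r₁,₂ = (1 ± √45)/2, so r₁ = \frac{1}{2} + \frac{3 \sqrt{5}}{2}, r₂ = \frac{1}{2} - \frac{3 \sqrt{5}}{2}.
General solution: f(n) = A·r₁^n + B·r₂^n.
From the initial conditions, A + B = -4 and r₁A + r₂B = -6.
Since r₁ - r₂ = √45: A = (-6 - (-4)r₂)/√45 = -2 - \frac{4 \sqrt{5}}{15}, and B = -4 - A = -2 + \frac{4 \sqrt{5}}{15}.
So f(n) = \left(-2 - \frac{4 \sqrt{5}}{15}\right)\left(\frac{1}{2} + \frac{3 \sqrt{5}}{2}\right)^n + \left(-2 + \frac{4 \sqrt{5}}{15}\right)\left(\frac{1}{2} - \frac{3 \sqrt{5}}{2}\right)^n.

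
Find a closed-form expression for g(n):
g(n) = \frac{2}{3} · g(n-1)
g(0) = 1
Pure geometric recurrence with ratio \frac{2}{3}.
By induction g(n) = g(0) · (\frac{2}{3})^n = \left(\frac{2}{3}\right)^{n}.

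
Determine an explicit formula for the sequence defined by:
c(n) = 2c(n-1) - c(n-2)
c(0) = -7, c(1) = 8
Characteristic equation: x² - 2x + 1 = 0, which is (x - (1))².
Repeated root r = 1.
General solution: c(n) = (A + Bn)·(1)^n.
From c(0) = -7: A = -7.
From c(1) = 8: (A + B)·(1) = 8 ⇒ B = 15.
So c(n) = \left(15 n - 7\right) \cdot (1)^n.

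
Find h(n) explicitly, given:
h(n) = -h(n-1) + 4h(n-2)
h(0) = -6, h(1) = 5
Characteristic equation: x² + x - 4 = 0.
Discriminant Δ = (-1)² + 4·(4) = 17.
Roots r₁,₂ = (-1 ± √17)/2, so r₁ = - \frac{1}{2} + \frac{\sqrt{17}}{2}, r₂ = - \frac{\sqrt{17}}{2} - \frac{1}{2}.
General solution: h(n) = A·r₁^n + B·r₂^n.
From the initial conditions, A + B = -6 and r₁A + r₂B = 5.
Since r₁ - r₂ = √17: A = (5 - (-6)r₂)/√17 = -3 + \frac{2 \sqrt{17}}{17}, and B = -6 - A = -3 - \frac{2 \sqrt{17}}{17}.
So h(n) = \left(-3 + \frac{2 \sqrt{17}}{17}\right)\left(- \frac{1}{2} + \frac{\sqrt{17}}{2}\right)^n + \left(-3 - \frac{2 \sqrt{17}}{17}\right)\left(- \frac{\sqrt{17}}{2} - \frac{1}{2}\right)^n.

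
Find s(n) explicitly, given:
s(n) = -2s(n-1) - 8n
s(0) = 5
First-order linear with linear forcing.
Homogeneous solution: s_h(n) = A·(-2)^n.
Try particular s_p(n) = pn + q. Substituting:
  pn + q = -2(p(n-1) + q) - 8n.
Matching the n-coefficient: p = -2p - 8 ⇒ p = - \frac{8}{3}.
Matching constants: q = 2p - 2q ⇒ q = - \frac{16}{9}.
General: s(n) = A·(-2)^n - \frac{8 n}{3} - \frac{16}{9}.
Apply s(0) = 5: A - \frac{16}{9} = 5 ⇒ A = \frac{61}{9}.
So s(n) = \frac{61 \left(-2\right)^{n}}{9} - \frac{8 n}{3} - \frac{16}{9}.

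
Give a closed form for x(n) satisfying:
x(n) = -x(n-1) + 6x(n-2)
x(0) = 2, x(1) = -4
Characteristic equation: x² + x - 6 = 0, which factors as (x - (-3))(x - (2)) = 0.
Roots r₁ = -3, r₂ = 2 (distinct).
General solution: x(n) = A·(-3)^n + B·(2)^n.
From x(0) = 2: A + B = 2.
From x(1) = -4: -3A + 2B = -4.
Solving: A = \frac{8}{5}, B = \frac{2}{5}.
So x(n) = \frac{8 \left(-3\right)^{n}}{5} + \frac{2 \cdot 2^{n}}{5}.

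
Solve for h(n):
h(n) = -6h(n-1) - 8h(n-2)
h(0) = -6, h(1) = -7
Characteristic equation: x² + 6x + 8 = 0, which factors as (x - (-2))(x - (-4)) = 0.
Roots r₁ = -2, r₂ = -4 (distinct).
General solution: h(n) = A·(-2)^n + B·(-4)^n.
From h(0) = -6: A + B = -6.
From h(1) = -7: -2A - 4B = -7.
Solving: A = - \frac{31}{2}, B = \frac{19}{2}.
So h(n) = - \frac{31 \left(-2\right)^{n}}{2} + \frac{19 \left(-4\right)^{n}}{2}.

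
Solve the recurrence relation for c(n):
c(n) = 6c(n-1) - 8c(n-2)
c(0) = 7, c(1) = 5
Characteristic equation: x² - 6x + 8 = 0, which factors as (x - (2))(x - (4)) = 0.
Roots r₁ = 2, r₂ = 4 (distinct).
General solution: c(n) = A·(2)^n + B·(4)^n.
From c(0) = 7: A + B = 7.
From c(1) = 5: 2A + 4B = 5.
Solving: A = \frac{23}{2}, B = - \frac{9}{2}.
So c(n) = \frac{23 \cdot 2^{n}}{2} - \frac{9 \cdot 4^{n}}{2}.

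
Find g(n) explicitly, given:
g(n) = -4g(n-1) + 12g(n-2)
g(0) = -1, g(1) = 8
Characteristic equation: x² + 4x - 12 = 0, which factors as (x - (2))(x - (-6)) = 0.
Roots r₁ = 2, r₂ = -6 (distinct).
General solution: g(n) = A·(2)^n + B·(-6)^n.
From g(0) = -1: A + B = -1.
From g(1) = 8: 2A - 6B = 8.
Solving: A = \frac{1}{4}, B = - \frac{5}{4}.
So g(n) = - \frac{5 \left(-6\right)^{n}}{4} + \frac{2^{n}}{4}.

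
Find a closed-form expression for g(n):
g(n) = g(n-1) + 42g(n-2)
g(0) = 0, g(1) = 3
Characteristic equation: x² - x - 42 = 0, which factors as (x - (-6))(x - (7)) = 0.
Roots r₁ = -6, r₂ = 7 (distinct).
General solution: g(n) = A·(-6)^n + B·(7)^n.
From g(0) = 0: A + B = 0.
From g(1) = 3: -6A + 7B = 3.
Solving: A = - \frac{3}{13}, B = \frac{3}{13}.
So g(n) = - \frac{3 \left(-6\right)^{n}}{13} + \frac{3 \cdot 7^{n}}{13}.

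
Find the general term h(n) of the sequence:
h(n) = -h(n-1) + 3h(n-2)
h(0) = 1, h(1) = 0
Characteristic equation: x² + x - 3 = 0.
Discriminant Δ = (-1)² + 4·(3) = 13.
Roots r₁,₂ = (-1 ± √13)/2, so r₁ = - \frac{1}{2} + \frac{\sqrt{13}}{2}, r₂ = - \frac{\sqrt{13}}{2} - \frac{1}{2}.
General solution: h(n) = A·r₁^n + B·r₂^n.
From the initial conditions, A + B = 1 and r₁A + r₂B = 0.
Since r₁ - r₂ = √13: A = (0 - (1)r₂)/√13 = \frac{\sqrt{13}}{26} + \frac{1}{2}, and B = 1 - A = \frac{1}{2} - \frac{\sqrt{13}}{26}.
So h(n) = \left(\frac{\sqrt{13}}{26} + \frac{1}{2}\right)\left(- \frac{1}{2} + \frac{\sqrt{13}}{2}\right)^n + \left(\frac{1}{2} - \frac{\sqrt{13}}{26}\right)\left(- \frac{\sqrt{13}}{2} - \frac{1}{2}\right)^n.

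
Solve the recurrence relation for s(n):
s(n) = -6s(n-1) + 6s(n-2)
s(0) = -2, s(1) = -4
Characteristic equation: x² + 6x - 6 = 0.
Discriminant Δ = (-6)² + 4·(6) = 60.
Roots r₁,₂ = (-6 ± √60)/2, so r₁ = -3 + \sqrt{15}, r₂ = - \sqrt{15} - 3.
General solution: s(n) = A·r₁^n + B·r₂^n.
From the initial conditions, A + B = -2 and r₁A + r₂B = -4.
Since r₁ - r₂ = √60: A = (-4 - (-2)r₂)/√60 = - \frac{\sqrt{15}}{3} - 1, and B = -2 - A = -1 + \frac{\sqrt{15}}{3}.
So s(n) = \left(- \frac{\sqrt{15}}{3} - 1\right)\left(-3 + \sqrt{15}\right)^n + \left(-1 + \frac{\sqrt{15}}{3}\right)\left(- \sqrt{15} - 3\right)^n.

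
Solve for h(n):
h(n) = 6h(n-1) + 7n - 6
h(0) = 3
First-order linear with linear forcing.
Homogeneous solution: h_h(n) = A·(6)^n.
Try particular h_p(n) = pn + q. Substituting:
  pn + q = 6(p(n-1) + q) + 7n - 6.
Matching the n-coefficient: p = 6p + 7 ⇒ p = - \frac{7}{5}.
Matching constants: q = -6p + 6q - 6 ⇒ q = - \frac{12}{25}.
General: h(n) = A·(6)^n - \frac{7 n}{5} - \frac{12}{25}.
Apply h(0) = 3: A - \frac{12}{25} = 3 ⇒ A = \frac{87}{25}.
So h(n) = \frac{87 \cdot 6^{n}}{25} - \frac{7 n}{5} - \frac{12}{25}.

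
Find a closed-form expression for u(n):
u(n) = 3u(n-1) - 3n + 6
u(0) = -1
First-order linear with linear forcing.
Homogeneous solution: u_h(n) = A·(3)^n.
Try particular u_p(n) = pn + q. Substituting:
  pn + q = 3(p(n-1) + q) - 3n + 6.
Matching the n-coefficient: p = 3p - 3 ⇒ p = \frac{3}{2}.
Matching constants: q = -3p + 3q + 6 ⇒ q = - \frac{3}{4}.
General: u(n) = A·(3)^n + \frac{3 n}{2} - \frac{3}{4}.
Apply u(0) = -1: A - \frac{3}{4} = -1 ⇒ A = - \frac{1}{4}.
So u(n) = - \frac{3^{n}}{4} + \frac{3 n}{2} - \frac{3}{4}.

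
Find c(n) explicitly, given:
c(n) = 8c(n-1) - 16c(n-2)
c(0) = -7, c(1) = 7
Characteristic equation: x² - 8x + 16 = 0, which is (x - (4))².
Repeated root r = 4.
General solution: c(n) = (A + Bn)·(4)^n.
From c(0) = -7: A = -7.
From c(1) = 7: (A + B)·(4) = 7 ⇒ B = \frac{35}{4}.
So c(n) = \left(\frac{35 n}{4} - 7\right) \cdot (4)^n.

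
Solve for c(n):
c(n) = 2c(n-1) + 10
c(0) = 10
First-order linear non-homogeneous.
Homogeneous solution: c_h(n) = A·(2)^n.
Try constant particular solution c_p = K: K = 2K + 10 ⇒ K = -10.
General: c(n) = A·(2)^n - 10.
Apply c(0) = 10: A - 10 = 10 ⇒ A = 20.
So c(n) = 20 \cdot 2^{n} - 10.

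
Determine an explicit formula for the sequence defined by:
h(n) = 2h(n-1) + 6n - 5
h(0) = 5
First-order linear with linear forcing.
Homogeneous solution: h_h(n) = A·(2)^n.
Try particular h_p(n) = pn + q. Substituting:
  pn + q = 2(p(n-1) + q) + 6n - 5.
Matching the n-coefficient: p = 2p + 6 ⇒ p = -6.
Matching constants: q = -2p + 2q - 5 ⇒ q = -7.
General: h(n) = A·(2)^n - 6 n - 7.
Apply h(0) = 5: A - 7 = 5 ⇒ A = 12.
So h(n) = 12 \cdot 2^{n} - 6 n - 7.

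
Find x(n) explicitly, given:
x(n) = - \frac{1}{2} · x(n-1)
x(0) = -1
Pure geometric recurrence with ratio - \frac{1}{2}.
By induction x(n) = x(0) · (- \frac{1}{2})^n = - \left(- \frac{1}{2}\right)^{n}.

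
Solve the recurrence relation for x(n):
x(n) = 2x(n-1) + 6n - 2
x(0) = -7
First-order linear with linear forcing.
Homogeneous solution: x_h(n) = A·(2)^n.
Try particular x_p(n) = pn + q. Substituting:
  pn + q = 2(p(n-1) + q) + 6n - 2.
Matching the n-coefficient: p = 2p + 6 ⇒ p = -6.
Matching constants: q = -2p + 2q - 2 ⇒ q = -10.
General: x(n) = A·(2)^n - 6 n - 10.
Apply x(0) = -7: A - 10 = -7 ⇒ A = 3.
So x(n) = 3 \cdot 2^{n} - 6 n - 10.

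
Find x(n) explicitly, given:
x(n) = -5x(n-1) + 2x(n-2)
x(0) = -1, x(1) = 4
Characteristic equation: x² + 5x - 2 = 0.
Discriminant Δ = (-5)² + 4·(2) = 33.
Roots r₁,₂ = (-5 ± √33)/2, so r₁ = - \frac{5}{2} + \frac{\sqrt{33}}{2}, r₂ = - \frac{\sqrt{33}}{2} - \frac{5}{2}.
General solution: x(n) = A·r₁^n + B·r₂^n.
From the initial conditions, A + B = -1 and r₁A + r₂B = 4.
Since r₁ - r₂ = √33: A = (4 - (-1)r₂)/√33 = - \frac{1}{2} + \frac{\sqrt{33}}{22}, and B = -1 - A = - \frac{1}{2} - \frac{\sqrt{33}}{22}.
So x(n) = \left(- \frac{1}{2} + \frac{\sqrt{33}}{22}\right)\left(- \frac{5}{2} + \frac{\sqrt{33}}{2}\right)^n + \left(- \frac{1}{2} - \frac{\sqrt{33}}{22}\right)\left(- \frac{\sqrt{33}}{2} - \frac{5}{2}\right)^n.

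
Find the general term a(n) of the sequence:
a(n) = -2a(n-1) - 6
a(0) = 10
First-order linear non-homogeneous.
Homogeneous solution: a_h(n) = A·(-2)^n.
Try constant particular solution a_p = K: K = -2K - 6 ⇒ K = -2.
General: a(n) = A·(-2)^n - 2.
Apply a(0) = 10: A - 2 = 10 ⇒ A = 12.
So a(n) = 12 \left(-2\right)^{n} - 2.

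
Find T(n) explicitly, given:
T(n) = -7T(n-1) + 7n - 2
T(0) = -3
First-order linear with linear forcing.
Homogeneous solution: T_h(n) = A·(-7)^n.
Try particular T_p(n) = pn + q. Substituting:
  pn + q = -7(p(n-1) + q) + 7n - 2.
Matching the n-coefficient: p = -7p + 7 ⇒ p = \frac{7}{8}.
Matching constants: q = 7p - 7q - 2 ⇒ q = \frac{33}{64}.
General: T(n) = A·(-7)^n + \frac{7 n}{8} + \frac{33}{64}.
Apply T(0) = -3: A + \frac{33}{64} = -3 ⇒ A = - \frac{225}{64}.
So T(n) = - \frac{225 \left(-7\right)^{n}}{64} + \frac{7 n}{8} + \frac{33}{64}.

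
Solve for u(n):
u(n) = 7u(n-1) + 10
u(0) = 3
First-order linear non-homogeneous.
Homogeneous solution: u_h(n) = A·(7)^n.
Try constant particular solution u_p = K: K = 7K + 10 ⇒ K = - \frac{5}{3}.
General: u(n) = A·(7)^n - \frac{5}{3}.
Apply u(0) = 3: A - \frac{5}{3} = 3 ⇒ A = \frac{14}{3}.
So u(n) = \frac{14 \cdot 7^{n}}{3} - \frac{5}{3}.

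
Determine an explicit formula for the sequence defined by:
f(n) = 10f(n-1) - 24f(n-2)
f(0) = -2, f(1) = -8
Characteristic equation: x² - 10x + 24 = 0, which factors as (x - (4))(x - (6)) = 0.
Roots r₁ = 4, r₂ = 6 (distinct).
General solution: f(n) = A·(4)^n + B·(6)^n.
From f(0) = -2: A + B = -2.
From f(1) = -8: 4A + 6B = -8.
Solving: A = -2, B = 0.
So f(n) = - 2 \cdot 4^{n}.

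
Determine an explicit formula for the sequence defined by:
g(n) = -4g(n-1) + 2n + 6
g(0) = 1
First-order linear with linear forcing.
Homogeneous solution: g_h(n) = A·(-4)^n.
Try particular g_p(n) = pn + q. Substituting:
  pn + q = -4(p(n-1) + q) + 2n + 6.
Matching the n-coefficient: p = -4p + 2 ⇒ p = \frac{2}{5}.
Matching constants: q = 4p - 4q + 6 ⇒ q = \frac{38}{25}.
General: g(n) = A·(-4)^n + \frac{2 n}{5} + \frac{38}{25}.
Apply g(0) = 1: A + \frac{38}{25} = 1 ⇒ A = - \frac{13}{25}.
So g(n) = - \frac{13 \left(-4\right)^{n}}{25} + \frac{2 n}{5} + \frac{38}{25}.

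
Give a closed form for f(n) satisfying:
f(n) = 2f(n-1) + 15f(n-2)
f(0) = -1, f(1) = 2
Characteristic equation: x² - 2x - 15 = 0, which factors as (x - (-3))(x - (5)) = 0.
Roots r₁ = -3, r₂ = 5 (distinct).
General solution: f(n) = A·(-3)^n + B·(5)^n.
From f(0) = -1: A + B = -1.
From f(1) = 2: -3A + 5B = 2.
Solving: A = - \frac{7}{8}, B = - \frac{1}{8}.
So f(n) = - \frac{7 \left(-3\right)^{n}}{8} - \frac{5^{n}}{8}.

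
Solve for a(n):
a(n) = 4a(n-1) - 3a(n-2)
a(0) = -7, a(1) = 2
Characteristic equation: x² - 4x + 3 = 0, which factors as (x - (3))(x - (1)) = 0.
Roots r₁ = 3, r₂ = 1 (distinct).
General solution: a(n) = A·(3)^n + B·(1)^n.
From a(0) = -7: A + B = -7.
From a(1) = 2: 3A + B = 2.
Solving: A = \frac{9}{2}, B = - \frac{23}{2}.
So a(n) = \frac{9 \cdot 3^{n}}{2} - \frac{23}{2}.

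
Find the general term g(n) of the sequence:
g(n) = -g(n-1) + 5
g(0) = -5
First-order linear non-homogeneous.
Homogeneous solution: g_h(n) = A·(-1)^n.
Try constant particular solution g_p = K: K = -K + 5 ⇒ K = \frac{5}{2}.
General: g(n) = A·(-1)^n + \frac{5}{2}.
Apply g(0) = -5: A + \frac{5}{2} = -5 ⇒ A = - \frac{15}{2}.
So g(n) = \frac{5}{2} - \frac{15 \left(-1\right)^{n}}{2}.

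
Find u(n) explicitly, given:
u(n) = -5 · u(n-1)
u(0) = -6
Pure geometric recurrence with ratio -5.
By induction u(n) = u(0) · (-5)^n = - 6 \left(-5\right)^{n}.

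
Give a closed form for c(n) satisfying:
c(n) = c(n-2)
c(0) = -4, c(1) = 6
Characteristic equation: x² - 1 = 0, which factors as (x - (1))(x - (-1)) = 0.
Roots r₁ = 1, r₂ = -1 (distinct).
General solution: c(n) = A·(1)^n + B·(-1)^n.
From c(0) = -4: A + B = -4.
From c(1) = 6: A - B = 6.
Solving: A = 1, B = -5.
So c(n) = 1 - 5 \left(-1\right)^{n}.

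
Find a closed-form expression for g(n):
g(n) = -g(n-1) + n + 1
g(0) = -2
First-order linear with linear forcing.
Homogeneous solution: g_h(n) = A·(-1)^n.
Try particular g_p(n) = pn + q. Substituting:
  pn + q = -(p(n-1) + q) + n + 1.
Matching the n-coefficient: p = -p + 1 ⇒ p = \frac{1}{2}.
Matching constants: q = p - q + 1 ⇒ q = \frac{3}{4}.
General: g(n) = A·(-1)^n + \frac{n}{2} + \frac{3}{4}.
Apply g(0) = -2: A + \frac{3}{4} = -2 ⇒ A = - \frac{11}{4}.
So g(n) = - \frac{11 \left(-1\right)^{n}}{4} + \frac{n}{2} + \frac{3}{4}.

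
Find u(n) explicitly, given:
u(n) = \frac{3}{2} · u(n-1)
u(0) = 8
Pure geometric recurrence with ratio \frac{3}{2}.
By induction u(n) = u(0) · (\frac{3}{2})^n = 8 \left(\frac{3}{2}\right)^{n}.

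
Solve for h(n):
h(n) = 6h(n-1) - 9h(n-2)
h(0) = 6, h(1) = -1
Characteristic equation: x² - 6x + 9 = 0, which is (x - (3))².
Repeated root r = 3.
General solution: h(n) = (A + Bn)·(3)^n.
From h(0) = 6: A = 6.
From h(1) = -1: (A + B)·(3) = -1 ⇒ B = - \frac{19}{3}.
So h(n) = \left(6 - \frac{19 n}{3}\right) \cdot (3)^n.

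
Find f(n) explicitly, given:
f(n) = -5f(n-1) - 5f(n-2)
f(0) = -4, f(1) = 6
Characteristic equation: x² + 5x + 5 = 0.
Discriminant Δ = (-5)² + 4·(-5) = 5.
Roots r₁,₂ = (-5 ± √5)/2, so r₁ = - \frac{5}{2} + \frac{\sqrt{5}}{2}, r₂ = - \frac{5}{2} - \frac{\sqrt{5}}{2}.
General solution: f(n) = A·r₁^n + B·r₂^n.
From the initial conditions, A + B = -4 and r₁A + r₂B = 6.
Since r₁ - r₂ = √5: A = (6 - (-4)r₂)/√5 = -2 - \frac{4 \sqrt{5}}{5}, and B = -4 - A = -2 + \frac{4 \sqrt{5}}{5}.
So f(n) = \left(-2 - \frac{4 \sqrt{5}}{5}\right)\left(- \frac{5}{2} + \frac{\sqrt{5}}{2}\right)^n + \left(-2 + \frac{4 \sqrt{5}}{5}\right)\left(- \frac{5}{2} - \frac{\sqrt{5}}{2}\right)^n.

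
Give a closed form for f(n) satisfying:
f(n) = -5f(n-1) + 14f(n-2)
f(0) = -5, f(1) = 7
Characteristic equation: x² + 5x - 14 = 0, which factors as (x - (-7))(x - (2)) = 0.
Roots r₁ = -7, r₂ = 2 (distinct).
General solution: f(n) = A·(-7)^n + B·(2)^n.
From f(0) = -5: A + B = -5.
From f(1) = 7: -7A + 2B = 7.
Solving: A = - \frac{17}{9}, B = - \frac{28}{9}.
So f(n) = - \frac{17 \left(-7\right)^{n}}{9} - \frac{28 \cdot 2^{n}}{9}.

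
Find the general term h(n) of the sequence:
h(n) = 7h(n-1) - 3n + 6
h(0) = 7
First-order linear with linear forcing.
Homogeneous solution: h_h(n) = A·(7)^n.
Try particular h_p(n) = pn + q. Substituting:
  pn + q = 7(p(n-1) + q) - 3n + 6.
Matching the n-coefficient: p = 7p - 3 ⇒ p = \frac{1}{2}.
Matching constants: q = -7p + 7q + 6 ⇒ q = - \frac{5}{12}.
General: h(n) = A·(7)^n + \frac{n}{2} - \frac{5}{12}.
Apply h(0) = 7: A - \frac{5}{12} = 7 ⇒ A = \frac{89}{12}.
So h(n) = \frac{89 \cdot 7^{n}}{12} + \frac{n}{2} - \frac{5}{12}.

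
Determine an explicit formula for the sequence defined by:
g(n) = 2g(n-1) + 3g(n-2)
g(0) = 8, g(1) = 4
Characteristic equation: x² - 2x - 3 = 0, which factors as (x - (3))(x - (-1)) = 0.
Roots r₁ = 3, r₂ = -1 (distinct).
General solution: g(n) = A·(3)^n + B·(-1)^n.
From g(0) = 8: A + B = 8.
From g(1) = 4: 3A - B = 4.
Solving: A = 3, B = 5.
So g(n) = 5 \left(-1\right)^{n} + 3 \cdot 3^{n}.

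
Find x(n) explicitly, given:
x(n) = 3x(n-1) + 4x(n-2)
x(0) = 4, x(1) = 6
Characteristic equation: x² - 3x - 4 = 0, which factors as (x - (4))(x - (-1)) = 0.
Roots r₁ = 4, r₂ = -1 (distinct).
General solution: x(n) = A·(4)^n + B·(-1)^n.
From x(0) = 4: A + B = 4.
From x(1) = 6: 4A - B = 6.
Solving: A = 2, B = 2.
So x(n) = 2 \left(-1\right)^{n} + 2 \cdot 4^{n}.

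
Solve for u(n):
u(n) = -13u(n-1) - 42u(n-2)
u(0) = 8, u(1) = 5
Characteristic equation: x² + 13x + 42 = 0, which factors as (x - (-6))(x - (-7)) = 0.
Roots r₁ = -6, r₂ = -7 (distinct).
General solution: u(n) = A·(-6)^n + B·(-7)^n.
From u(0) = 8: A + B = 8.
From u(1) = 5: -6A - 7B = 5.
Solving: A = 61, B = -53.
So u(n) = 61 \left(-6\right)^{n} - 53 \left(-7\right)^{n}.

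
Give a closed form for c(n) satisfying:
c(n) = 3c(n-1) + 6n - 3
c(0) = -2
First-order linear with linear forcing.
Homogeneous solution: c_h(n) = A·(3)^n.
Try particular c_p(n) = pn + q. Substituting:
  pn + q = 3(p(n-1) + q) + 6n - 3.
Matching the n-coefficient: p = 3p + 6 ⇒ p = -3.
Matching constants: q = -3p + 3q - 3 ⇒ q = -3.
General: c(n) = A·(3)^n - 3 n - 3.
Apply c(0) = -2: A - 3 = -2 ⇒ A = 1.
So c(n) = 3^{n} - 3 n - 3.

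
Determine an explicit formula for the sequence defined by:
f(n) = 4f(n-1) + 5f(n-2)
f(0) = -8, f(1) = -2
Characteristic equation: x² - 4x - 5 = 0, which factors as (x - (5))(x - (-1)) = 0.
Roots r₁ = 5, r₂ = -1 (distinct).
General solution: f(n) = A·(5)^n + B·(-1)^n.
From f(0) = -8: A + B = -8.
From f(1) = -2: 5A - B = -2.
Solving: A = - \frac{5}{3}, B = - \frac{19}{3}.
So f(n) = - \frac{19 \left(-1\right)^{n}}{3} - \frac{5 \cdot 5^{n}}{3}.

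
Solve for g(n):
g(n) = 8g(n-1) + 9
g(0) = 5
First-order linear non-homogeneous.
Homogeneous solution: g_h(n) = A·(8)^n.
Try constant particular solution g_p = K: K = 8K + 9 ⇒ K = - \frac{9}{7}.
General: g(n) = A·(8)^n - \frac{9}{7}.
Apply g(0) = 5: A - \frac{9}{7} = 5 ⇒ A = \frac{44}{7}.
So g(n) = \frac{44 \cdot 8^{n}}{7} - \frac{9}{7}.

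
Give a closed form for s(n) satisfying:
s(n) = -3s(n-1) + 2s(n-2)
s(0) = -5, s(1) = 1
Characteristic equation: x² + 3x - 2 = 0.
Discriminant Δ = (-3)² + 4·(2) = 17.
Roots r₁,₂ = (-3 ± √17)/2, so r₁ = - \frac{3}{2} + \frac{\sqrt{17}}{2}, r₂ = - \frac{\sqrt{17}}{2} - \frac{3}{2}.
General solution: s(n) = A·r₁^n + B·r₂^n.
From the initial conditions, A + B = -5 and r₁A + r₂B = 1.
Since r₁ - r₂ = √17: A = (1 - (-5)r₂)/√17 = - \frac{5}{2} - \frac{13 \sqrt{17}}{34}, and B = -5 - A = - \frac{5}{2} + \frac{13 \sqrt{17}}{34}.
So s(n) = \left(- \frac{5}{2} - \frac{13 \sqrt{17}}{34}\right)\left(- \frac{3}{2} + \frac{\sqrt{17}}{2}\right)^n + \left(- \frac{5}{2} + \frac{13 \sqrt{17}}{34}\right)\left(- \frac{\sqrt{17}}{2} - \frac{3}{2}\right)^n.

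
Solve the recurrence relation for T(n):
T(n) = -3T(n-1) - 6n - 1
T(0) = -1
First-order linear with linear forcing.
Homogeneous solution: T_h(n) = A·(-3)^n.
Try particular T_p(n) = pn + q. Substituting:
  pn + q = -3(p(n-1) + q) - 6n - 1.
Matching the n-coefficient: p = -3p - 6 ⇒ p = - \frac{3}{2}.
Matching constants: q = 3p - 3q - 1 ⇒ q = - \frac{11}{8}.
General: T(n) = A·(-3)^n - \frac{3 n}{2} - \frac{11}{8}.
Apply T(0) = -1: A - \frac{11}{8} = -1 ⇒ A = \frac{3}{8}.
So T(n) = \frac{3 \left(-3\right)^{n}}{8} - \frac{3 n}{2} - \frac{11}{8}.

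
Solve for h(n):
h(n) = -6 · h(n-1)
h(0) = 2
Pure geometric recurrence with ratio -6.
By induction h(n) = h(0) · (-6)^n = 2 \left(-6\right)^{n}.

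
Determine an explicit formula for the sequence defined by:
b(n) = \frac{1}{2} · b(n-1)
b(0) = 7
Pure geometric recurrence with ratio \frac{1}{2}.
By induction b(n) = b(0) · (\frac{1}{2})^n = 7 \cdot 2^{- n}.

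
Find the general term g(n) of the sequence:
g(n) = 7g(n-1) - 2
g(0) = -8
First-order linear non-homogeneous.
Homogeneous solution: g_h(n) = A·(7)^n.
Try constant particular solution g_p = K: K = 7K - 2 ⇒ K = \frac{1}{3}.
General: g(n) = A·(7)^n + \frac{1}{3}.
Apply g(0) = -8: A + \frac{1}{3} = -8 ⇒ A = - \frac{25}{3}.
So g(n) = \frac{1}{3} - \frac{25 \cdot 7^{n}}{3}.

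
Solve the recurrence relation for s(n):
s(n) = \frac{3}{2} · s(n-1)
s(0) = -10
Pure geometric recurrence with ratio \frac{3}{2}.
By induction s(n) = s(0) · (\frac{3}{2})^n = - 10 \left(\frac{3}{2}\right)^{n}.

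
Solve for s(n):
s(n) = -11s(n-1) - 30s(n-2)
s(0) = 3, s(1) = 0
Characteristic equation: x² + 11x + 30 = 0, which factors as (x - (-6))(x - (-5)) = 0.
Roots r₁ = -6, r₂ = -5 (distinct).
General solution: s(n) = A·(-6)^n + B·(-5)^n.
From s(0) = 3: A + B = 3.
From s(1) = 0: -6A - 5B = 0.
Solving: A = -15, B = 18.
So s(n) = 18 \left(-5\right)^{n} - 15 \left(-6\right)^{n}.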